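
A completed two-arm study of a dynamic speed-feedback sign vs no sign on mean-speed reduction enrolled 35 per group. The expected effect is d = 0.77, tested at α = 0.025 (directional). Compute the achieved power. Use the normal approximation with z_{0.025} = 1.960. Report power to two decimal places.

power ≈ 0.90

For two equal groups, power = Φ(d·√(n/2) − z_{α}).
d·√(n/2) = 0.77 × √(35/2) = 0.77 × 4.183 = 3.221.
z_β = 3.221 − 1.960 = 1.261.
Power = Φ(1.261) = 0.896.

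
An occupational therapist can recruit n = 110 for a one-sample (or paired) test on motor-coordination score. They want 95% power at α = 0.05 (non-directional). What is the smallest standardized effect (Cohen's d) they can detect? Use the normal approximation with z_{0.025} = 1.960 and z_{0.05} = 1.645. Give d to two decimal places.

For a single sample (or paired design) of n = 110: d_min = (z_{α/2} + z_β)/√n.
z-sum = 1.960 + 1.645 = 3.605.
d_min = 3.605 / √110 = 3.605 / 10.488 = 0.344.

d_min ≈ 0.34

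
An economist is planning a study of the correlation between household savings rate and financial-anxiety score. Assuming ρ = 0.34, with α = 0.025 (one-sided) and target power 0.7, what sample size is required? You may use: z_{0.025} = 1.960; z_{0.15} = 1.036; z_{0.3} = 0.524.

Fisher's z: C = ½·ln((1+r)/(1−r)) = ½·ln(2.0303) = 0.3541.
n = ((z_{α} + z_β)/C)² + 3.
(1.960 + 0.524) / 0.3541 = 2.484 / 0.3541 = 7.015.
n = 7.015² + 3 = 49.21 + 3 = 52.2.
Round up.

n = 53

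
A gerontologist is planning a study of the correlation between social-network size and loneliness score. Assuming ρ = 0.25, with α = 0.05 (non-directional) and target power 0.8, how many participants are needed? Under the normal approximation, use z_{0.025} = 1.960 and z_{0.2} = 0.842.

Fisher's z: C = ½·ln((1+r)/(1−r)) = ½·ln(1.6667) = 0.2554.
n = ((z_{α/2} + z_β)/C)² + 3.
(1.960 + 0.842) / 0.2554 = 2.802 / 0.2554 = 10.971.
n = 10.971² + 3 = 120.36 + 3 = 123.4.
Round up.

n = 124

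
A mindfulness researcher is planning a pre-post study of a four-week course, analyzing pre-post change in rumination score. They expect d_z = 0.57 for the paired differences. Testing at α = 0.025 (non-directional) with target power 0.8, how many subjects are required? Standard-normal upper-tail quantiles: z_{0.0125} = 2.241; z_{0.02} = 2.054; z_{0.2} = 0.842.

n = 30 pairs

For a paired (one-sample on differences) test: n = ((z_{α/2} + z_β) / d)².
z_{α/2} + z_β = 2.241 + 0.842 = 3.083.
n = (3.083 / 0.57)² = 5.409² = 29.25.
Round up.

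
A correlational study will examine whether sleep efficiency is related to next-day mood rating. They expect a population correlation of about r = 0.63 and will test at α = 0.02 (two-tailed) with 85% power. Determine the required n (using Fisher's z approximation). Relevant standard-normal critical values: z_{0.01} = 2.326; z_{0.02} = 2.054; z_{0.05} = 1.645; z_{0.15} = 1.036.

Fisher's z: C = ½·ln((1+r)/(1−r)) = ½·ln(4.4054) = 0.7414.
n = ((z_{α/2} + z_β)/C)² + 3.
(2.326 + 1.036) / 0.7414 = 3.362 / 0.7414 = 4.535.
n = 4.535² + 3 = 20.56 + 3 = 23.6.
Round up.

n = 24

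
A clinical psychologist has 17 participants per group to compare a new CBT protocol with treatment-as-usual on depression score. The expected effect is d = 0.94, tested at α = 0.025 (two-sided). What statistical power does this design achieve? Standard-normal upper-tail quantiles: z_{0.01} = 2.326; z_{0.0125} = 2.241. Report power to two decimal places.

For two equal groups, power = Φ(d·√(n/2) − z_{α/2}).
d·√(n/2) = 0.94 × √(17/2) = 0.94 × 2.915 = 2.741.
z_β = 2.741 − 2.241 = 0.500.
Power = Φ(0.500) = 0.691.

power ≈ 0.69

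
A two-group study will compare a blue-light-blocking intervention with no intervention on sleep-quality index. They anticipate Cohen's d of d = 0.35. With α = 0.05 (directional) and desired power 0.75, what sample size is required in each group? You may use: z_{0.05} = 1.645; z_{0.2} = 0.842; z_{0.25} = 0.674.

n = 88 per group

For two independent groups with equal n: n = 2·((z_{α} + z_β) / d)².
z_{α} + z_β = 1.645 + 0.674 = 2.319.
n = 2 × (2.319 / 0.35)² = 2 × 6.626² = 2 × 43.90 = 87.8.
Round up to the next whole participant.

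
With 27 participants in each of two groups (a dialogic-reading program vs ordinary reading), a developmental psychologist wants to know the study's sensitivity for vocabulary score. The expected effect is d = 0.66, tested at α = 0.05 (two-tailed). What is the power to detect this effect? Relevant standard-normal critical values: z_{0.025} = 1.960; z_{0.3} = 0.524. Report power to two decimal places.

power ≈ 0.68

For two equal groups, power = Φ(d·√(n/2) − z_{α/2}).
d·√(n/2) = 0.66 × √(27/2) = 0.66 × 3.674 = 2.425.
z_β = 2.425 − 1.960 = 0.465.
Power = Φ(0.465) = 0.679.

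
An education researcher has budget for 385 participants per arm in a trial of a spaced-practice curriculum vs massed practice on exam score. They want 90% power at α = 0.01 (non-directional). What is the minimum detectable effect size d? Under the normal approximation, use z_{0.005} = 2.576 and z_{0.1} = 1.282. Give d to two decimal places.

For two independent groups of n = 385 each: d_min = (z_{α/2} + z_β)·√(2/n).
z-sum = 2.576 + 1.282 = 3.858.
d_min = 3.858 × √(2/385) = 3.858 × 0.0721 = 0.278.

d_min ≈ 0.28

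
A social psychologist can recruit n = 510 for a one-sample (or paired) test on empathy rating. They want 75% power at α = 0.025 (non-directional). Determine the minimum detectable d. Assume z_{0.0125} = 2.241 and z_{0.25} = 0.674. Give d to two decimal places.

For a single sample (or paired design) of n = 510: d_min = (z_{α/2} + z_β)/√n.
z-sum = 2.241 + 0.674 = 2.915.
d_min = 2.915 / √510 = 2.915 / 22.583 = 0.129.

d_min ≈ 0.13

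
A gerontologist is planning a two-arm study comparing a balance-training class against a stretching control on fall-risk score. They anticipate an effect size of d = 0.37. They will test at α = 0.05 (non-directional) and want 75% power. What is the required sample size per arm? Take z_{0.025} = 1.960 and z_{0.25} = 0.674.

For two independent groups with equal n: n = 2·((z_{α/2} + z_β) / d)².
z_{α/2} + z_β = 1.960 + 0.674 = 2.634.
n = 2 × (2.634 / 0.37)² = 2 × 7.119² = 2 × 50.68 = 101.4.
Round up to the next whole participant.

n = 102 per group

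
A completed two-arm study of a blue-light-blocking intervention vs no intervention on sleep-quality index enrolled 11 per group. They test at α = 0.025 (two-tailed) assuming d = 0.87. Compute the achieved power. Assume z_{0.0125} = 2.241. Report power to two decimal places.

For two equal groups, power = Φ(d·√(n/2) − z_{α/2}).
d·√(n/2) = 0.87 × √(11/2) = 0.87 × 2.345 = 2.040.
z_β = 2.040 − 2.241 = -0.201.
Power = Φ(-0.201) = 0.420.

power ≈ 0.42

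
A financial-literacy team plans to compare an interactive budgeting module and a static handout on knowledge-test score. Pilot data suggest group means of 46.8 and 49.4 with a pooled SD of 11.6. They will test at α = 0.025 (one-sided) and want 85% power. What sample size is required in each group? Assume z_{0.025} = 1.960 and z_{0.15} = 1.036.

n = 358 per group

Cohen's d = |M₁ − M₂| / SD_pooled = |46.8 − 49.4| / 11.6 = 2.6 / 11.6 = 0.224.
For two independent groups with equal n: n = 2·((z_{α} + z_β) / d)².
z_{α} + z_β = 1.960 + 1.036 = 2.996.
n = 2 × (2.996 / 0.224)² = 2 × 13.375² = 2 × 178.89 = 357.8.
Round up to the next whole participant.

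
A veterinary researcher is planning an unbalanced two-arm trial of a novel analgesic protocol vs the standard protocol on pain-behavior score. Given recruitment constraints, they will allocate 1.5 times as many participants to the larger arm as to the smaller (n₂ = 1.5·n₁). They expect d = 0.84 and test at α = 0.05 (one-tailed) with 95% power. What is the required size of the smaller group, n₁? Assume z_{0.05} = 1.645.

With allocation ratio k = n₂/n₁ = 1.5, Var(x̄₁−x̄₂) = σ²(1/n₁ + 1/(k·n₁)) = σ²·(k+1)/(k·n₁).
So n₁ = (1 + 1/k)·((z_{α} + z_β)/d)² = 1.667 × (3.290/0.84)².
n₁ = 1.667 × 15.34 = 25.6.
Round up: n₁ = 26, giving n₂ = 1.5 × 26 = 39.

n₁ = 26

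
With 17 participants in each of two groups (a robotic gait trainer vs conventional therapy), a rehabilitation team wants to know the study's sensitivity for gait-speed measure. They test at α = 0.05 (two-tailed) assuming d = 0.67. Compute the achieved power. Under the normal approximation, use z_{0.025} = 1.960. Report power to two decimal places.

For two equal groups, power = Φ(d·√(n/2) − z_{α/2}).
d·√(n/2) = 0.67 × √(17/2) = 0.67 × 2.915 = 1.953.
z_β = 1.953 − 1.960 = -0.007.
Power = Φ(-0.007) = 0.497.

power ≈ 0.50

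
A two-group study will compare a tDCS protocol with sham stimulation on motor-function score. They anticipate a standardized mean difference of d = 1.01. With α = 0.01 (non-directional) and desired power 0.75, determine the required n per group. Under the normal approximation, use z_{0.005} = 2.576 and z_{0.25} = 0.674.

For two independent groups with equal n: n = 2·((z_{α/2} + z_β) / d)².
z_{α/2} + z_β = 2.576 + 0.674 = 3.250.
n = 2 × (3.250 / 1.01)² = 2 × 3.218² = 2 × 10.35 = 20.7.
Round up to the next whole participant.

n = 21 per group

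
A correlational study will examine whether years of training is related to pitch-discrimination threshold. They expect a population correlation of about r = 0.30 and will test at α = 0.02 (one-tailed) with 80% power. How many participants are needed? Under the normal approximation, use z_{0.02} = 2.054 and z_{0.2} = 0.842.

n = 91

Fisher's z: C = ½·ln((1+r)/(1−r)) = ½·ln(1.8571) = 0.3095.
n = ((z_{α} + z_β)/C)² + 3.
(2.054 + 0.842) / 0.3095 = 2.896 / 0.3095 = 9.357.
n = 9.357² + 3 = 87.55 + 3 = 90.6.
Round up.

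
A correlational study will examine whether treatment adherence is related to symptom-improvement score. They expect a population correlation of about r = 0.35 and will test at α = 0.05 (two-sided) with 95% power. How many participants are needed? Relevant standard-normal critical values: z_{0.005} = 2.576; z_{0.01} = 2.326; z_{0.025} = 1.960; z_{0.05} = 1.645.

Fisher's z: C = ½·ln((1+r)/(1−r)) = ½·ln(2.0769) = 0.3654.
n = ((z_{α/2} + z_β)/C)² + 3.
(1.960 + 1.645) / 0.3654 = 3.605 / 0.3654 = 9.866.
n = 9.866² + 3 = 97.34 + 3 = 100.3.
Round up.

n = 101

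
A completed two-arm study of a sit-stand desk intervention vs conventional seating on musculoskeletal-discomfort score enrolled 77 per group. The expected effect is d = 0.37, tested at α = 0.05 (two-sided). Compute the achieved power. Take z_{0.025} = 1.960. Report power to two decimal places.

power ≈ 0.63

For two equal groups, power = Φ(d·√(n/2) − z_{α/2}).
d·√(n/2) = 0.37 × √(77/2) = 0.37 × 6.205 = 2.296.
z_β = 2.296 − 1.960 = 0.336.
Power = Φ(0.336) = 0.631.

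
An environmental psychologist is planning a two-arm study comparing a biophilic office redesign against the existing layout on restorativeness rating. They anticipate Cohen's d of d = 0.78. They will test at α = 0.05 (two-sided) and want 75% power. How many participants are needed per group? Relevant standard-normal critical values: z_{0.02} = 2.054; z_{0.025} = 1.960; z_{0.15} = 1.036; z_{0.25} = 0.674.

n = 23 per group

For two independent groups with equal n: n = 2·((z_{α/2} + z_β) / d)².
z_{α/2} + z_β = 1.960 + 0.674 = 2.634.
n = 2 × (2.634 / 0.78)² = 2 × 3.377² = 2 × 11.40 = 22.8.
Round up to the next whole participant.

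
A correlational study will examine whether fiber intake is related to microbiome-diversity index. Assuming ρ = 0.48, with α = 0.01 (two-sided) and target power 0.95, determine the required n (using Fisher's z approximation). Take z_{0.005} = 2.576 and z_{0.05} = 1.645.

n = 69

Fisher's z: C = ½·ln((1+r)/(1−r)) = ½·ln(2.8462) = 0.5230.
n = ((z_{α/2} + z_β)/C)² + 3.
(2.576 + 1.645) / 0.5230 = 4.221 / 0.5230 = 8.071.
n = 8.071² + 3 = 65.14 + 3 = 68.1.
Round up.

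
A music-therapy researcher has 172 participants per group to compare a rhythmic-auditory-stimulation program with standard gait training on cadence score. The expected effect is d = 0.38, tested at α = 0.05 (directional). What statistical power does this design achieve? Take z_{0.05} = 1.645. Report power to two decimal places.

For two equal groups, power = Φ(d·√(n/2) − z_{α}).
d·√(n/2) = 0.38 × √(172/2) = 0.38 × 9.274 = 3.524.
z_β = 3.524 − 1.645 = 1.879.
Power = Φ(1.879) = 0.970.

power ≈ 0.97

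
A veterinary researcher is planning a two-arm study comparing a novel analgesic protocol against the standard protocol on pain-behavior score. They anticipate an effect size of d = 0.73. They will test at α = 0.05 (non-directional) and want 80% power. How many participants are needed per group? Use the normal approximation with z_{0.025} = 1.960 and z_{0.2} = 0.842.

For two independent groups with equal n: n = 2·((z_{α/2} + z_β) / d)².
z_{α/2} + z_β = 1.960 + 0.842 = 2.802.
n = 2 × (2.802 / 0.73)² = 2 × 3.838² = 2 × 14.73 = 29.5.
Round up to the next whole participant.

n = 30 per group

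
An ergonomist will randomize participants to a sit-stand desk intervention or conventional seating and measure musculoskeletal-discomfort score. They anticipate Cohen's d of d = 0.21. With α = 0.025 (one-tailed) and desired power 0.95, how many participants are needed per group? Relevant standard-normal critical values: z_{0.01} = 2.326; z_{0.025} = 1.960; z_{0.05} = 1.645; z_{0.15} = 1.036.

For two independent groups with equal n: n = 2·((z_{α} + z_β) / d)².
z_{α} + z_β = 1.960 + 1.645 = 3.605.
n = 2 × (3.605 / 0.21)² = 2 × 17.167² = 2 × 294.69 = 589.4.
Round up to the next whole participant.

n = 590 per group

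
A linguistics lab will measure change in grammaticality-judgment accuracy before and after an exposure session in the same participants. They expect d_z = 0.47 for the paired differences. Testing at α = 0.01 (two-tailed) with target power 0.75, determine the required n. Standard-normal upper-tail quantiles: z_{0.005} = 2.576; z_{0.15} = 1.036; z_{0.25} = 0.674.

For a paired (one-sample on differences) test: n = ((z_{α/2} + z_β) / d)².
z_{α/2} + z_β = 2.576 + 0.674 = 3.250.
n = (3.250 / 0.47)² = 6.915² = 47.82.
Round up.

n = 48 pairs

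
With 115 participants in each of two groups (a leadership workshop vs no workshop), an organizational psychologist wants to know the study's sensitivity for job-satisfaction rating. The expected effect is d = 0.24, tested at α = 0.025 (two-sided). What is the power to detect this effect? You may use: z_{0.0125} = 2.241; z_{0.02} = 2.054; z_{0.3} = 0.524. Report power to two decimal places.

power ≈ 0.34

For two equal groups, power = Φ(d·√(n/2) − z_{α/2}).
d·√(n/2) = 0.24 × √(115/2) = 0.24 × 7.583 = 1.820.
z_β = 1.820 − 2.241 = -0.421.
Power = Φ(-0.421) = 0.337.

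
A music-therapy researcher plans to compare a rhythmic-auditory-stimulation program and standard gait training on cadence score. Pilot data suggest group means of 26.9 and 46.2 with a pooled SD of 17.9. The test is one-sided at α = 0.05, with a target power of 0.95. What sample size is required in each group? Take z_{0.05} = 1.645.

Cohen's d = |M₁ − M₂| / SD_pooled = |26.9 − 46.2| / 17.9 = 19.3 / 17.9 = 1.078.
For two independent groups with equal n: n = 2·((z_{α} + z_β) / d)².
z_{α} + z_β = 1.645 + 1.645 = 3.290.
n = 2 × (3.290 / 1.078)² = 2 × 3.052² = 2 × 9.31 = 18.6.
Round up to the next whole participant.

n = 19 per group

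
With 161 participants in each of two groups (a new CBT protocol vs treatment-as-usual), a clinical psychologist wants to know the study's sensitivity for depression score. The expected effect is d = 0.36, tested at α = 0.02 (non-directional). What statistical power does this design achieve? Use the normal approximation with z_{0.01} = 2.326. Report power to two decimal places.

For two equal groups, power = Φ(d·√(n/2) − z_{α/2}).
d·√(n/2) = 0.36 × √(161/2) = 0.36 × 8.972 = 3.230.
z_β = 3.230 − 2.326 = 0.904.
Power = Φ(0.904) = 0.817.

power ≈ 0.82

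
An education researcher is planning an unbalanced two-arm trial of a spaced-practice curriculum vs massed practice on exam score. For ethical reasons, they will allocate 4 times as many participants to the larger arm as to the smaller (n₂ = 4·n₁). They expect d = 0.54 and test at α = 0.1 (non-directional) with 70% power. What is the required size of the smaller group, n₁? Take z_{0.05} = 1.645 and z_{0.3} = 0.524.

n₁ = 21

With allocation ratio k = n₂/n₁ = 4, Var(x̄₁−x̄₂) = σ²(1/n₁ + 1/(k·n₁)) = σ²·(k+1)/(k·n₁).
So n₁ = (1 + 1/k)·((z_{α/2} + z_β)/d)² = 1.250 × (2.169/0.54)².
n₁ = 1.250 × 16.13 = 20.2.
Round up: n₁ = 21, giving n₂ = 4 × 21 = 84.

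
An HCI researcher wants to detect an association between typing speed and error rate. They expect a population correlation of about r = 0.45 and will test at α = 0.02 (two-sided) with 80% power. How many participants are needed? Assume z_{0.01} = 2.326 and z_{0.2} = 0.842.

Fisher's z: C = ½·ln((1+r)/(1−r)) = ½·ln(2.6364) = 0.4847.
n = ((z_{α/2} + z_β)/C)² + 3.
(2.326 + 0.842) / 0.4847 = 3.168 / 0.4847 = 6.536.
n = 6.536² + 3 = 42.72 + 3 = 45.7.
Round up.

n = 46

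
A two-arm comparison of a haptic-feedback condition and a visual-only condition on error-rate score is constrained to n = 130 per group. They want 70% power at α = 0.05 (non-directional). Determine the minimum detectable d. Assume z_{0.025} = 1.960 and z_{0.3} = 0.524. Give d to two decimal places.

d_min ≈ 0.31

For two independent groups of n = 130 each: d_min = (z_{α/2} + z_β)·√(2/n).
z-sum = 1.960 + 0.524 = 2.484.
d_min = 2.484 × √(2/130) = 2.484 × 0.1240 = 0.308.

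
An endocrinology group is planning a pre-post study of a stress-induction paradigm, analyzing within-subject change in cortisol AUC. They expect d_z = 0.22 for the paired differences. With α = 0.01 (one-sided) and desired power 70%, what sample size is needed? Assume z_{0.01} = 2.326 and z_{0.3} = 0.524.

n = 168 pairs

For a paired (one-sample on differences) test: n = ((z_{α} + z_β) / d)².
z_{α} + z_β = 2.326 + 0.524 = 2.850.
n = (2.850 / 0.22)² = 12.955² = 167.82.
Round up.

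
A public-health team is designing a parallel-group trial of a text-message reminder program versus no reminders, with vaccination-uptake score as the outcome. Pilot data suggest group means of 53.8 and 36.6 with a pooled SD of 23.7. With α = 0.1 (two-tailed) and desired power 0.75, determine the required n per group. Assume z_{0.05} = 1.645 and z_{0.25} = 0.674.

Cohen's d = |M₁ − M₂| / SD_pooled = |53.8 − 36.6| / 23.7 = 17.2 / 23.7 = 0.726.
For two independent groups with equal n: n = 2·((z_{α/2} + z_β) / d)².
z_{α/2} + z_β = 1.645 + 0.674 = 2.319.
n = 2 × (2.319 / 0.726)² = 2 × 3.194² = 2 × 10.20 = 20.4.
Round up to the next whole participant.

n = 21 per group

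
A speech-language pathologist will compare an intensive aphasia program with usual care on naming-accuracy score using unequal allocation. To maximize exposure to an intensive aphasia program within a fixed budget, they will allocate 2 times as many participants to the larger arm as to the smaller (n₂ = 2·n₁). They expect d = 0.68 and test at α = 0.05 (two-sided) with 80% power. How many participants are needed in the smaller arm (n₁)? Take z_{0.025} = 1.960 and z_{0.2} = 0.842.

With allocation ratio k = n₂/n₁ = 2, Var(x̄₁−x̄₂) = σ²(1/n₁ + 1/(k·n₁)) = σ²·(k+1)/(k·n₁).
So n₁ = (1 + 1/k)·((z_{α/2} + z_β)/d)² = 1.500 × (2.802/0.68)².
n₁ = 1.500 × 16.98 = 25.5.
Round up: n₁ = 26, giving n₂ = 2 × 26 = 52.

n₁ = 26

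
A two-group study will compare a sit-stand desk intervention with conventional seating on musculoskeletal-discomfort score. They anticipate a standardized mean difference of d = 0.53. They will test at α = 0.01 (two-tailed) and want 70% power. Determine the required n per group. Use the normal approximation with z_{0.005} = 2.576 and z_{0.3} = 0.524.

For two independent groups with equal n: n = 2·((z_{α/2} + z_β) / d)².
z_{α/2} + z_β = 2.576 + 0.524 = 3.100.
n = 2 × (3.100 / 0.53)² = 2 × 5.849² = 2 × 34.21 = 68.4.
Round up to the next whole participant.

n = 69 per group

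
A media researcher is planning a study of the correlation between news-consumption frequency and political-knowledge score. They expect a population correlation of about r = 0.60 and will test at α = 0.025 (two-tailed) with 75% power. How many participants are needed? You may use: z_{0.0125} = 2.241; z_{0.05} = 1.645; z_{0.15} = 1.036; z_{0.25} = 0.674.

n = 21

Fisher's z: C = ½·ln((1+r)/(1−r)) = ½·ln(4.0000) = 0.6931.
n = ((z_{α/2} + z_β)/C)² + 3.
(2.241 + 0.674) / 0.6931 = 2.915 / 0.6931 = 4.206.
n = 4.206² + 3 = 17.69 + 3 = 20.7.
Round up.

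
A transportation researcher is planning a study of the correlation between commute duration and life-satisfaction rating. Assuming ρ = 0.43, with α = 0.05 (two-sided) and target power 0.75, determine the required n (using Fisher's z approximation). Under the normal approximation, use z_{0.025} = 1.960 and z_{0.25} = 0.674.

n = 36

Fisher's z: C = ½·ln((1+r)/(1−r)) = ½·ln(2.5088) = 0.4599.
n = ((z_{α/2} + z_β)/C)² + 3.
(1.960 + 0.674) / 0.4599 = 2.634 / 0.4599 = 5.727.
n = 5.727² + 3 = 32.80 + 3 = 35.8.
Round up.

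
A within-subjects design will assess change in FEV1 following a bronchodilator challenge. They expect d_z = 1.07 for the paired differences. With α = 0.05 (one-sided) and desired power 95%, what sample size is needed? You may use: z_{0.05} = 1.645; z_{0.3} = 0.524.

n = 10 pairs

For a paired (one-sample on differences) test: n = ((z_{α} + z_β) / d)².
z_{α} + z_β = 1.645 + 1.645 = 3.290.
n = (3.290 / 1.07)² = 3.075² = 9.45.
Round up.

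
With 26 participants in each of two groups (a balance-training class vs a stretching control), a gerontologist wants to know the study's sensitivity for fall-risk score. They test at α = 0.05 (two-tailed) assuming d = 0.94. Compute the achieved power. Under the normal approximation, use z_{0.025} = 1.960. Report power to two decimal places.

power ≈ 0.92

For two equal groups, power = Φ(d·√(n/2) − z_{α/2}).
d·√(n/2) = 0.94 × √(26/2) = 0.94 × 3.606 = 3.389.
z_β = 3.389 − 1.960 = 1.429.
Power = Φ(1.429) = 0.924.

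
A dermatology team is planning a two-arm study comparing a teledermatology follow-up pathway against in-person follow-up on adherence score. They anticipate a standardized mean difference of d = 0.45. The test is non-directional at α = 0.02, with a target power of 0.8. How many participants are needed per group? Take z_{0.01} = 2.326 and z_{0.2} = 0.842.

n = 100 per group

For two independent groups with equal n: n = 2·((z_{α/2} + z_β) / d)².
z_{α/2} + z_β = 2.326 + 0.842 = 3.168.
n = 2 × (3.168 / 0.45)² = 2 × 7.040² = 2 × 49.56 = 99.1.
Round up to the next whole participant.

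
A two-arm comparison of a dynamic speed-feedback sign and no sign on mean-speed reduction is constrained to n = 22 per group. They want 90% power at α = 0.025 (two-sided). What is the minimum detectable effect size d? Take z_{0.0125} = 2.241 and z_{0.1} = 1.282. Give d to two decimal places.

For two independent groups of n = 22 each: d_min = (z_{α/2} + z_β)·√(2/n).
z-sum = 2.241 + 1.282 = 3.523.
d_min = 3.523 × √(2/22) = 3.523 × 0.3015 = 1.062.

d_min ≈ 1.06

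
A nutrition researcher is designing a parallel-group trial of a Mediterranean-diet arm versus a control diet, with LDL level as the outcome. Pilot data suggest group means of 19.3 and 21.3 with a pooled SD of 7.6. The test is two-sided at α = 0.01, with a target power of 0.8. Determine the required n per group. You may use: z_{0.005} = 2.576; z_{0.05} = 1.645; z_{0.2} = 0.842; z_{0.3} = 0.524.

Cohen's d = |M₁ − M₂| / SD_pooled = |19.3 − 21.3| / 7.6 = 2.0 / 7.6 = 0.263.
For two independent groups with equal n: n = 2·((z_{α/2} + z_β) / d)².
z_{α/2} + z_β = 2.576 + 0.842 = 3.418.
n = 2 × (3.418 / 0.263)² = 2 × 12.996² = 2 × 168.90 = 337.8.
Round up to the next whole participant.

n = 338 per group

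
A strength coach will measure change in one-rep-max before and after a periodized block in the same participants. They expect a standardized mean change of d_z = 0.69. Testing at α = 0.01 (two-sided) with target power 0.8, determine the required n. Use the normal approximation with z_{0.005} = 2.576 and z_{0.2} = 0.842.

For a paired (one-sample on differences) test: n = ((z_{α/2} + z_β) / d)².
z_{α/2} + z_β = 2.576 + 0.842 = 3.418.
n = (3.418 / 0.69)² = 4.954² = 24.54.
Round up.

n = 25 pairs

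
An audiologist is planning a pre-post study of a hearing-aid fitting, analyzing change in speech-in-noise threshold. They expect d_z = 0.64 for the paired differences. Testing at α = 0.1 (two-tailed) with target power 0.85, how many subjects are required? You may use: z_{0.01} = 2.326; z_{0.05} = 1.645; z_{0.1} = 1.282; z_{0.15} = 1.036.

For a paired (one-sample on differences) test: n = ((z_{α/2} + z_β) / d)².
z_{α/2} + z_β = 1.645 + 1.036 = 2.681.
n = (2.681 / 0.64)² = 4.189² = 17.55.
Round up.

n = 18 pairs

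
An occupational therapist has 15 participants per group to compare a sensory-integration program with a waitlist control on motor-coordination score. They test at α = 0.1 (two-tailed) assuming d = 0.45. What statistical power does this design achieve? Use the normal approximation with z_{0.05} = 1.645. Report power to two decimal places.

For two equal groups, power = Φ(d·√(n/2) − z_{α/2}).
d·√(n/2) = 0.45 × √(15/2) = 0.45 × 2.739 = 1.232.
z_β = 1.232 − 1.645 = -0.413.
Power = Φ(-0.413) = 0.340.

power ≈ 0.34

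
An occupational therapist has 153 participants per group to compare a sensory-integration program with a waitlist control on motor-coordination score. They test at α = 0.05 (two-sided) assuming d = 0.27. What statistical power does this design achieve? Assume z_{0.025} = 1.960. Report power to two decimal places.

For two equal groups, power = Φ(d·√(n/2) − z_{α/2}).
d·√(n/2) = 0.27 × √(153/2) = 0.27 × 8.746 = 2.362.
z_β = 2.362 − 1.960 = 0.402.
Power = Φ(0.402) = 0.656.

power ≈ 0.66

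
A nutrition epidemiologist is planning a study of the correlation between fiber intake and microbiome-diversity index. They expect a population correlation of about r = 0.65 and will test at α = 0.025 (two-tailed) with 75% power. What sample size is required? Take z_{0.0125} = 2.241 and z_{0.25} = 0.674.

Fisher's z: C = ½·ln((1+r)/(1−r)) = ½·ln(4.7143) = 0.7753.
n = ((z_{α/2} + z_β)/C)² + 3.
(2.241 + 0.674) / 0.7753 = 2.915 / 0.7753 = 3.760.
n = 3.760² + 3 = 14.14 + 3 = 17.1.
Round up.

n = 18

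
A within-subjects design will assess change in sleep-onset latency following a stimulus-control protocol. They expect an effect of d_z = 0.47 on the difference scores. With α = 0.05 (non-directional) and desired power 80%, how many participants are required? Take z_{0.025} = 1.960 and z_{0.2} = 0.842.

n = 36 pairs

For a paired (one-sample on differences) test: n = ((z_{α/2} + z_β) / d)².
z_{α/2} + z_β = 1.960 + 0.842 = 2.802.
n = (2.802 / 0.47)² = 5.962² = 35.54.
Round up.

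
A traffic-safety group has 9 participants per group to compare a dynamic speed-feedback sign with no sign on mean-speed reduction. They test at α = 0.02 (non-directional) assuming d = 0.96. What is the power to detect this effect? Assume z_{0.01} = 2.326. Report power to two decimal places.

For two equal groups, power = Φ(d·√(n/2) − z_{α/2}).
d·√(n/2) = 0.96 × √(9/2) = 0.96 × 2.121 = 2.036.
z_β = 2.036 − 2.326 = -0.290.
Power = Φ(-0.290) = 0.386.

power ≈ 0.39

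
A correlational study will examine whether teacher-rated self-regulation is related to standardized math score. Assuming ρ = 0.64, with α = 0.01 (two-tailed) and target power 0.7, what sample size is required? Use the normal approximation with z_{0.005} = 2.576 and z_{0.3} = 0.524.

Fisher's z: C = ½·ln((1+r)/(1−r)) = ½·ln(4.5556) = 0.7582.
n = ((z_{α/2} + z_β)/C)² + 3.
(2.576 + 0.524) / 0.7582 = 3.100 / 0.7582 = 4.089.
n = 4.089² + 3 = 16.72 + 3 = 19.7.
Round up.

n = 20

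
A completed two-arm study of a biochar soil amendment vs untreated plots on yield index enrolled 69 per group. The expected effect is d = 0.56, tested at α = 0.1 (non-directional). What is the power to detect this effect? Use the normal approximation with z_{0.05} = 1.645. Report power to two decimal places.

For two equal groups, power = Φ(d·√(n/2) − z_{α/2}).
d·√(n/2) = 0.56 × √(69/2) = 0.56 × 5.874 = 3.289.
z_β = 3.289 − 1.645 = 1.644.
Power = Φ(1.644) = 0.950.

power ≈ 0.95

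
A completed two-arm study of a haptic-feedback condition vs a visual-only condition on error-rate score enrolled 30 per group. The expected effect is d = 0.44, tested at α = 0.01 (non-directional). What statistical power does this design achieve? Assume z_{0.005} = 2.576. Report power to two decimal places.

For two equal groups, power = Φ(d·√(n/2) − z_{α/2}).
d·√(n/2) = 0.44 × √(30/2) = 0.44 × 3.873 = 1.704.
z_β = 1.704 − 2.576 = -0.872.
Power = Φ(-0.872) = 0.192.

power ≈ 0.19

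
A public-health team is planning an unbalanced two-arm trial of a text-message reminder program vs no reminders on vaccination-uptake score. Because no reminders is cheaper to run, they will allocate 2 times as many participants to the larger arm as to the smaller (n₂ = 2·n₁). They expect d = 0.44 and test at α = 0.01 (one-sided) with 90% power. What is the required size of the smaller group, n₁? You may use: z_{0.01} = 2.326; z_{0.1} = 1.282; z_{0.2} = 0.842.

n₁ = 101

With allocation ratio k = n₂/n₁ = 2, Var(x̄₁−x̄₂) = σ²(1/n₁ + 1/(k·n₁)) = σ²·(k+1)/(k·n₁).
So n₁ = (1 + 1/k)·((z_{α} + z_β)/d)² = 1.500 × (3.608/0.44)².
n₁ = 1.500 × 67.24 = 100.9.
Round up: n₁ = 101, giving n₂ = 2 × 101 = 202.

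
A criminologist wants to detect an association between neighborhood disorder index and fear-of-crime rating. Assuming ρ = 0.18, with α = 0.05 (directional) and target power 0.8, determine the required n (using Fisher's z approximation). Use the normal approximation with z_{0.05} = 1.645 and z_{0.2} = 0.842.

Fisher's z: C = ½·ln((1+r)/(1−r)) = ½·ln(1.4390) = 0.1820.
n = ((z_{α} + z_β)/C)² + 3.
(1.645 + 0.842) / 0.1820 = 2.487 / 0.1820 = 13.665.
n = 13.665² + 3 = 186.73 + 3 = 189.7.
Round up.

n = 190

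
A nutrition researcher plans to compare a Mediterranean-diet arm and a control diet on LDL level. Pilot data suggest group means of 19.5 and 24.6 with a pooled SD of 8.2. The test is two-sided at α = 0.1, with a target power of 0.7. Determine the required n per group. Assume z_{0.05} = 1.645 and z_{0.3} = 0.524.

Cohen's d = |M₁ − M₂| / SD_pooled = |19.5 − 24.6| / 8.2 = 5.1 / 8.2 = 0.622.
For two independent groups with equal n: n = 2·((z_{α/2} + z_β) / d)².
z_{α/2} + z_β = 1.645 + 0.524 = 2.169.
n = 2 × (2.169 / 0.622)² = 2 × 3.487² = 2 × 12.16 = 24.3.
Round up to the next whole participant.

n = 25 per group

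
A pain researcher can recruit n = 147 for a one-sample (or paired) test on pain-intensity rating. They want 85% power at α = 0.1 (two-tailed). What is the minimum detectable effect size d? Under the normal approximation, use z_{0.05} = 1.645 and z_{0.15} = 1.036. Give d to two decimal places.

For a single sample (or paired design) of n = 147: d_min = (z_{α/2} + z_β)/√n.
z-sum = 1.645 + 1.036 = 2.681.
d_min = 2.681 / √147 = 2.681 / 12.124 = 0.221.

d_min ≈ 0.22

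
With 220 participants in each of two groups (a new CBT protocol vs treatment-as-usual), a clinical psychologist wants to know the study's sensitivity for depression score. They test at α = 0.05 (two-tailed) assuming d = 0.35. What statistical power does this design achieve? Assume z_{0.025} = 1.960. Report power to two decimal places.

For two equal groups, power = Φ(d·√(n/2) − z_{α/2}).
d·√(n/2) = 0.35 × √(220/2) = 0.35 × 10.488 = 3.671.
z_β = 3.671 − 1.960 = 1.711.
Power = Φ(1.711) = 0.956.

power ≈ 0.96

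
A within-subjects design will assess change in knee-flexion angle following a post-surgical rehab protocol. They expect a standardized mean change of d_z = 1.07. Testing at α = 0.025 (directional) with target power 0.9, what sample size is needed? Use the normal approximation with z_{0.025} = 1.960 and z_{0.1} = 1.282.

For a paired (one-sample on differences) test: n = ((z_{α} + z_β) / d)².
z_{α} + z_β = 1.960 + 1.282 = 3.242.
n = (3.242 / 1.07)² = 3.030² = 9.18.
Round up.

n = 10 pairs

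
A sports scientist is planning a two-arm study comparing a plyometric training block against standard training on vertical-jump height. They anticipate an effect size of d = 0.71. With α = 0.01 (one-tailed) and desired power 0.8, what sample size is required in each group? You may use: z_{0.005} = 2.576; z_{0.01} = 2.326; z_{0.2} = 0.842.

For two independent groups with equal n: n = 2·((z_{α} + z_β) / d)².
z_{α} + z_β = 2.326 + 0.842 = 3.168.
n = 2 × (3.168 / 0.71)² = 2 × 4.462² = 2 × 19.91 = 39.8.
Round up to the next whole participant.

n = 40 per group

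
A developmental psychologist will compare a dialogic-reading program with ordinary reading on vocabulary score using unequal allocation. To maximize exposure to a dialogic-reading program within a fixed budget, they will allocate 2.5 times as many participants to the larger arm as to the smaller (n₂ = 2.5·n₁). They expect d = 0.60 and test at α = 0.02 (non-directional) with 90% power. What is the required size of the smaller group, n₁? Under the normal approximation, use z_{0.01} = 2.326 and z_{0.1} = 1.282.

n₁ = 51

With allocation ratio k = n₂/n₁ = 2.5, Var(x̄₁−x̄₂) = σ²(1/n₁ + 1/(k·n₁)) = σ²·(k+1)/(k·n₁).
So n₁ = (1 + 1/k)·((z_{α/2} + z_β)/d)² = 1.400 × (3.608/0.60)².
n₁ = 1.400 × 36.16 = 50.6.
Round up: n₁ = 51, giving n₂ = ⌈2.5 × 51⌉ = ⌈127.5⌉ = 128.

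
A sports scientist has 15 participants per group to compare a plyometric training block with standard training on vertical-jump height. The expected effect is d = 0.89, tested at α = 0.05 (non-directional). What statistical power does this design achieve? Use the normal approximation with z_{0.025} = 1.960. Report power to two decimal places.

power ≈ 0.68

For two equal groups, power = Φ(d·√(n/2) − z_{α/2}).
d·√(n/2) = 0.89 × √(15/2) = 0.89 × 2.739 = 2.437.
z_β = 2.437 − 1.960 = 0.477.
Power = Φ(0.477) = 0.683.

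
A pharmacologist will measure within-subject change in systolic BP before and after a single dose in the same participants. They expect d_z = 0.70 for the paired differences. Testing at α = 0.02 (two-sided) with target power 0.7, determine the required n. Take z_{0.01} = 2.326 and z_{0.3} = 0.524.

n = 17 pairs

For a paired (one-sample on differences) test: n = ((z_{α/2} + z_β) / d)².
z_{α/2} + z_β = 2.326 + 0.524 = 2.850.
n = (2.850 / 0.70)² = 4.071² = 16.58.
Round up.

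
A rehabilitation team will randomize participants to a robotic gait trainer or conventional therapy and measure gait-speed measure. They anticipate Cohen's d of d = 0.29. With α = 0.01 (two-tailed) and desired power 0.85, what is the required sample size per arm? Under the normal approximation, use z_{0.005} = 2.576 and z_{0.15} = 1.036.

For two independent groups with equal n: n = 2·((z_{α/2} + z_β) / d)².
z_{α/2} + z_β = 2.576 + 1.036 = 3.612.
n = 2 × (3.612 / 0.29)² = 2 × 12.455² = 2 × 155.13 = 310.3.
Round up to the next whole participant.

n = 311 per group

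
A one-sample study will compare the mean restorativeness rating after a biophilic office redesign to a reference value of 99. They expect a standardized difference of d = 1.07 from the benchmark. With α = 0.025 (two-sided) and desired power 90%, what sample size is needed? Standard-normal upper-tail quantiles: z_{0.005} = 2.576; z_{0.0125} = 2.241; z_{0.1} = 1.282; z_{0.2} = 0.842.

For a one-sample test: n = ((z_{α/2} + z_β) / d)².
z_{α/2} + z_β = 2.241 + 1.282 = 3.523.
n = (3.523 / 1.07)² = 3.293² = 10.84.
Round up.

n = 11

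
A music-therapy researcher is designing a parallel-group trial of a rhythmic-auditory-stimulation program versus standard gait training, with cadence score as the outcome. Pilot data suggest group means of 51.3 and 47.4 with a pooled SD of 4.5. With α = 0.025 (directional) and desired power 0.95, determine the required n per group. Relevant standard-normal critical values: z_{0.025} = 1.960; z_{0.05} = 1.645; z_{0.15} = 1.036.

Cohen's d = |M₁ − M₂| / SD_pooled = |51.3 − 47.4| / 4.5 = 3.9 / 4.5 = 0.867.
For two independent groups with equal n: n = 2·((z_{α} + z_β) / d)².
z_{α} + z_β = 1.960 + 1.645 = 3.605.
n = 2 × (3.605 / 0.867)² = 2 × 4.158² = 2 × 17.29 = 34.6.
Round up to the next whole participant.

n = 35 per group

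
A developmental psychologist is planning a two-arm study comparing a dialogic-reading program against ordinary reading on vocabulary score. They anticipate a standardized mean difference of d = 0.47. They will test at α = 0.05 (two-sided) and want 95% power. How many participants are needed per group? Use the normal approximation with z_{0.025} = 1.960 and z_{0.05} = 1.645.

For two independent groups with equal n: n = 2·((z_{α/2} + z_β) / d)².
z_{α/2} + z_β = 1.960 + 1.645 = 3.605.
n = 2 × (3.605 / 0.47)² = 2 × 7.670² = 2 × 58.83 = 117.7.
Round up to the next whole participant.

n = 118 per group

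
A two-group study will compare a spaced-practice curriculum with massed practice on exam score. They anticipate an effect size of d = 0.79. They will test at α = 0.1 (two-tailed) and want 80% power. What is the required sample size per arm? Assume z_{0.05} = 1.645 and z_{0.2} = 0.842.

For two independent groups with equal n: n = 2·((z_{α/2} + z_β) / d)².
z_{α/2} + z_β = 1.645 + 0.842 = 2.487.
n = 2 × (2.487 / 0.79)² = 2 × 3.148² = 2 × 9.91 = 19.8.
Round up to the next whole participant.

n = 20 per group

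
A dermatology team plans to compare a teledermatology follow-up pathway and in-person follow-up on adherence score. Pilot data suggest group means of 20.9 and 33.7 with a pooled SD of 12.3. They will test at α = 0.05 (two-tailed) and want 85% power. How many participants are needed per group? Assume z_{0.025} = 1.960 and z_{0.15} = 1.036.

Cohen's d = |M₁ − M₂| / SD_pooled = |20.9 − 33.7| / 12.3 = 12.8 / 12.3 = 1.041.
For two independent groups with equal n: n = 2·((z_{α/2} + z_β) / d)².
z_{α/2} + z_β = 1.960 + 1.036 = 2.996.
n = 2 × (2.996 / 1.041)² = 2 × 2.878² = 2 × 8.28 = 16.6.
Round up to the next whole participant.

n = 17 per group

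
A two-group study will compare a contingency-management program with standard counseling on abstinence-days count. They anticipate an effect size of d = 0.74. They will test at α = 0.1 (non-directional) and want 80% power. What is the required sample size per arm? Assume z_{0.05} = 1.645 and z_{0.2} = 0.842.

n = 23 per group

For two independent groups with equal n: n = 2·((z_{α/2} + z_β) / d)².
z_{α/2} + z_β = 1.645 + 0.842 = 2.487.
n = 2 × (2.487 / 0.74)² = 2 × 3.361² = 2 × 11.30 = 22.6.
Round up to the next whole participant.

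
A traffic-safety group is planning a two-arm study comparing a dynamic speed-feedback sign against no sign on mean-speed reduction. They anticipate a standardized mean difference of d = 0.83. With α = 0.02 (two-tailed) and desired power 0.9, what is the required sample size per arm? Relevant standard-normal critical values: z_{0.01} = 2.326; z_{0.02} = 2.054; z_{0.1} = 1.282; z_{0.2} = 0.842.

n = 38 per group

For two independent groups with equal n: n = 2·((z_{α/2} + z_β) / d)².
z_{α/2} + z_β = 2.326 + 1.282 = 3.608.
n = 2 × (3.608 / 0.83)² = 2 × 4.347² = 2 × 18.90 = 37.8.
Round up to the next whole participant.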